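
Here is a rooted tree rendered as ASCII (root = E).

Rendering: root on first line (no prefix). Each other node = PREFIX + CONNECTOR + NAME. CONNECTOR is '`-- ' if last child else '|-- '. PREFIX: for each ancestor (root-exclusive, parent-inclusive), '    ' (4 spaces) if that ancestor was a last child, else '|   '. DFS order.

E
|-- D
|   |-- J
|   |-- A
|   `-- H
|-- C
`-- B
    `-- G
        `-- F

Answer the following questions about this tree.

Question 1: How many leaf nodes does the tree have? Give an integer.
Answer: 5

Derivation:
Leaves (nodes with no children): A, C, F, H, J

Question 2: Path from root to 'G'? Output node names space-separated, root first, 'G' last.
Answer: E B G

Derivation:
Walk down from root: E -> B -> G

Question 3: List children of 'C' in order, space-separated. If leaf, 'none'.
Answer: none

Derivation:
Node C's children (from adjacency): (leaf)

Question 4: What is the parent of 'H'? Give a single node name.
Answer: D

Derivation:
Scan adjacency: H appears as child of D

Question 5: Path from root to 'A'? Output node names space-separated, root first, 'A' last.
Walk down from root: E -> D -> A

Answer: E D A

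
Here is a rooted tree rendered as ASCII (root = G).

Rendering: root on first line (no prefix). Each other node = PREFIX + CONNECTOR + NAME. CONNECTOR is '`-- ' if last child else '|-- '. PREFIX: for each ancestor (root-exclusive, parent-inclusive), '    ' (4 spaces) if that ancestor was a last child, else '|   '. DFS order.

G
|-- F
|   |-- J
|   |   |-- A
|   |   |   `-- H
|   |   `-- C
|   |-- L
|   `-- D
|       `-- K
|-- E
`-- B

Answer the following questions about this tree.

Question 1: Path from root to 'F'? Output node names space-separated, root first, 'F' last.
Answer: G F

Derivation:
Walk down from root: G -> F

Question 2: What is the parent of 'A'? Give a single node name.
Answer: J

Derivation:
Scan adjacency: A appears as child of J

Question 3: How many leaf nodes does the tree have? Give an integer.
Answer: 6

Derivation:
Leaves (nodes with no children): B, C, E, H, K, L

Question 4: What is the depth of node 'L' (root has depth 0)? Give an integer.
Answer: 2

Derivation:
Path from root to L: G -> F -> L
Depth = number of edges = 2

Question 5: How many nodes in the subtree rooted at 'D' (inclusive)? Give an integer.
Subtree rooted at D contains: D, K
Count = 2

Answer: 2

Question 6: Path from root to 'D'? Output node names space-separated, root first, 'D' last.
Walk down from root: G -> F -> D

Answer: G F D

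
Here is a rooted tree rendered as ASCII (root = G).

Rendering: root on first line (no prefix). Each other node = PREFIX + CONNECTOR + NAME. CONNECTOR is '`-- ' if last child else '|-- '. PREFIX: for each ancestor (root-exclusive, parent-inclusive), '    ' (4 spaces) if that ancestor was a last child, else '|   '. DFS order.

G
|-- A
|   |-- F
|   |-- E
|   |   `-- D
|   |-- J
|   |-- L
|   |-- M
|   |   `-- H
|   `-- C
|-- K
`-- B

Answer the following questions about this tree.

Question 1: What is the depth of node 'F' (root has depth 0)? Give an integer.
Answer: 2

Derivation:
Path from root to F: G -> A -> F
Depth = number of edges = 2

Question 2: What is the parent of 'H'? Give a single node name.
Answer: M

Derivation:
Scan adjacency: H appears as child of M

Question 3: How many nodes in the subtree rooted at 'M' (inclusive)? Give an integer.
Subtree rooted at M contains: H, M
Count = 2

Answer: 2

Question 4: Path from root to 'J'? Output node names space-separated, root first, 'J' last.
Walk down from root: G -> A -> J

Answer: G A J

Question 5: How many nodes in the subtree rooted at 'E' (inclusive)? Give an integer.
Answer: 2

Derivation:
Subtree rooted at E contains: D, E
Count = 2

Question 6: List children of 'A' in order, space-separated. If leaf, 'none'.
Answer: F E J L M C

Derivation:
Node A's children (from adjacency): F, E, J, L, M, C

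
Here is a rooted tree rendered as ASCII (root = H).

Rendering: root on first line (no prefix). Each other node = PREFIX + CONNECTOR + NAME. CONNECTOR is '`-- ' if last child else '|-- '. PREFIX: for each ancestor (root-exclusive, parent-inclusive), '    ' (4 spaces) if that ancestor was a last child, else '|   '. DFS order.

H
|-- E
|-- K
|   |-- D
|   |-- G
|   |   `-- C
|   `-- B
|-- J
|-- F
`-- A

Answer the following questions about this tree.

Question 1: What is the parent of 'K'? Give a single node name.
Scan adjacency: K appears as child of H

Answer: H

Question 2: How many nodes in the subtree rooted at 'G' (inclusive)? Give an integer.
Subtree rooted at G contains: C, G
Count = 2

Answer: 2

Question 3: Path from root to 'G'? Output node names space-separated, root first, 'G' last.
Answer: H K G

Derivation:
Walk down from root: H -> K -> G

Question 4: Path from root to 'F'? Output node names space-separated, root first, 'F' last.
Walk down from root: H -> F

Answer: H F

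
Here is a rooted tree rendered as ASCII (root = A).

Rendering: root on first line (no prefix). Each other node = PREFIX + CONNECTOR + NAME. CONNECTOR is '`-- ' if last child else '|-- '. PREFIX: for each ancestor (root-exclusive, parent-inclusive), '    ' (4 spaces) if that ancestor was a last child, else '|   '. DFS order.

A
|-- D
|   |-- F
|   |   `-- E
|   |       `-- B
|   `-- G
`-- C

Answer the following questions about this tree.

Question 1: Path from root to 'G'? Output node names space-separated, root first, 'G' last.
Answer: A D G

Derivation:
Walk down from root: A -> D -> G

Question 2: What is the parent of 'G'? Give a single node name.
Answer: D

Derivation:
Scan adjacency: G appears as child of D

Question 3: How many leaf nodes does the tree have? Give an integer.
Leaves (nodes with no children): B, C, G

Answer: 3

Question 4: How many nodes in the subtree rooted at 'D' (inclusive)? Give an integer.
Answer: 5

Derivation:
Subtree rooted at D contains: B, D, E, F, G
Count = 5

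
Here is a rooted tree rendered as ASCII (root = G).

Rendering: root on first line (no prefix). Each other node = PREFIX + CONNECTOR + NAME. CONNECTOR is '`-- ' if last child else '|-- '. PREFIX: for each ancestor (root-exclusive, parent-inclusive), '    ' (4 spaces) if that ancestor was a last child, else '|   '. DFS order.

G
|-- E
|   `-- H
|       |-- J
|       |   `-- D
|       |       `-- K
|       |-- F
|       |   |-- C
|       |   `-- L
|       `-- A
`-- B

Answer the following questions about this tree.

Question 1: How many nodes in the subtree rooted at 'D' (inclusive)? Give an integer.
Subtree rooted at D contains: D, K
Count = 2

Answer: 2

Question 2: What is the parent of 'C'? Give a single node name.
Scan adjacency: C appears as child of F

Answer: F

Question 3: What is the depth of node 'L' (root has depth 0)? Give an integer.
Path from root to L: G -> E -> H -> F -> L
Depth = number of edges = 4

Answer: 4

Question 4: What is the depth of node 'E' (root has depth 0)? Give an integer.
Path from root to E: G -> E
Depth = number of edges = 1

Answer: 1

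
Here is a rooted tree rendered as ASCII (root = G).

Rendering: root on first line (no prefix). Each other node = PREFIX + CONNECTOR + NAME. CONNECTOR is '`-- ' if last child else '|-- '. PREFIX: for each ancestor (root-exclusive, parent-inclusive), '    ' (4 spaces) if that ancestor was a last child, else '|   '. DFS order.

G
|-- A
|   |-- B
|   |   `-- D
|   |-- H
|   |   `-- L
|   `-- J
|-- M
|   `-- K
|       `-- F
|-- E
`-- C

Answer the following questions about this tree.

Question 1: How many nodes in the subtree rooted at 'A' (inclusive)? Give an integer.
Subtree rooted at A contains: A, B, D, H, J, L
Count = 6

Answer: 6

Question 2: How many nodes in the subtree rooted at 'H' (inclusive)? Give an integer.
Answer: 2

Derivation:
Subtree rooted at H contains: H, L
Count = 2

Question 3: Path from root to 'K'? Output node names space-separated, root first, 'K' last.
Answer: G M K

Derivation:
Walk down from root: G -> M -> K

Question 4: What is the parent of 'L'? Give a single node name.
Answer: H

Derivation:
Scan adjacency: L appears as child of H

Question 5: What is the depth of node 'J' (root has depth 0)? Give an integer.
Path from root to J: G -> A -> J
Depth = number of edges = 2

Answer: 2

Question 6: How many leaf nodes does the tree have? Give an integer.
Answer: 6

Derivation:
Leaves (nodes with no children): C, D, E, F, J, L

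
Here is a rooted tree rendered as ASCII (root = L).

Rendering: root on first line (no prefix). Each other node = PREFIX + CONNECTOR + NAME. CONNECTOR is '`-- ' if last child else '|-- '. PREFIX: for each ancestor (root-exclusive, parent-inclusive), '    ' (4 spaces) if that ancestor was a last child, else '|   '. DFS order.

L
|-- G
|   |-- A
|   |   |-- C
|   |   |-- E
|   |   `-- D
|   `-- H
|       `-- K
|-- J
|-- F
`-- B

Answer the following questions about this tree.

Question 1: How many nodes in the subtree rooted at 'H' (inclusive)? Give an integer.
Subtree rooted at H contains: H, K
Count = 2

Answer: 2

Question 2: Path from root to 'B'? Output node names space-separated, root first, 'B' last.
Walk down from root: L -> B

Answer: L B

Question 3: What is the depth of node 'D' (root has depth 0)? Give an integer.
Answer: 3

Derivation:
Path from root to D: L -> G -> A -> D
Depth = number of edges = 3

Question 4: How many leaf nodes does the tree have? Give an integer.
Leaves (nodes with no children): B, C, D, E, F, J, K

Answer: 7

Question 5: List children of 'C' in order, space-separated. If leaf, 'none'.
Node C's children (from adjacency): (leaf)

Answer: none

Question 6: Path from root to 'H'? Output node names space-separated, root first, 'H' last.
Answer: L G H

Derivation:
Walk down from root: L -> G -> H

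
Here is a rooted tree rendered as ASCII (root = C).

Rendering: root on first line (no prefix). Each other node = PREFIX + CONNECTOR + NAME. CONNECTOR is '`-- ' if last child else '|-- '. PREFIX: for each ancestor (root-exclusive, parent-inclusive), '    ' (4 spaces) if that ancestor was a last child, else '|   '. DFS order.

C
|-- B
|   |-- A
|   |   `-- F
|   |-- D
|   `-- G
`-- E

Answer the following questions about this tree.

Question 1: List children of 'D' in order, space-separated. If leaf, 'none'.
Answer: none

Derivation:
Node D's children (from adjacency): (leaf)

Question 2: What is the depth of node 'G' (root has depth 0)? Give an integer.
Answer: 2

Derivation:
Path from root to G: C -> B -> G
Depth = number of edges = 2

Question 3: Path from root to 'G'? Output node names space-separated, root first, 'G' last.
Walk down from root: C -> B -> G

Answer: C B G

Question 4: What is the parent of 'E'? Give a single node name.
Scan adjacency: E appears as child of C

Answer: C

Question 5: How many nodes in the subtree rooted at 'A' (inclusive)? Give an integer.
Subtree rooted at A contains: A, F
Count = 2

Answer: 2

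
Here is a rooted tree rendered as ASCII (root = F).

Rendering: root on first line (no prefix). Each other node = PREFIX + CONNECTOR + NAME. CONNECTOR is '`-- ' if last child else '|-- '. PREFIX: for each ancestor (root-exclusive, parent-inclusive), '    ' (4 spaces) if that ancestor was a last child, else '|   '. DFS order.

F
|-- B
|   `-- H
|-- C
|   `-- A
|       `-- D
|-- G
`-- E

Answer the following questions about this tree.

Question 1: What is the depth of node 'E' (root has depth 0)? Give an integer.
Answer: 1

Derivation:
Path from root to E: F -> E
Depth = number of edges = 1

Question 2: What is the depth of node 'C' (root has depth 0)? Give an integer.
Answer: 1

Derivation:
Path from root to C: F -> C
Depth = number of edges = 1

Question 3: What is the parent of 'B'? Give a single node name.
Answer: F

Derivation:
Scan adjacency: B appears as child of F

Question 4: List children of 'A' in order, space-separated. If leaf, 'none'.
Node A's children (from adjacency): D

Answer: D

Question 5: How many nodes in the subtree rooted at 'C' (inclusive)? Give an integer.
Answer: 3

Derivation:
Subtree rooted at C contains: A, C, D
Count = 3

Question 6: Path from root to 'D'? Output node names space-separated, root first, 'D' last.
Walk down from root: F -> C -> A -> D

Answer: F C A D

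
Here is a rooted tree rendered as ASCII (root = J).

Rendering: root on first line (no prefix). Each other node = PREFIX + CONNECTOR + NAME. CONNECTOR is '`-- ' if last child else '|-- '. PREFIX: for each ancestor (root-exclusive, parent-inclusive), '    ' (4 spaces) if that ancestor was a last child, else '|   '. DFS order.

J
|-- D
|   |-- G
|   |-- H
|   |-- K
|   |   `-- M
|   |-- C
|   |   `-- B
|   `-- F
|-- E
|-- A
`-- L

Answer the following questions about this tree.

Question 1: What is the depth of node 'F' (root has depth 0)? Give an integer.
Path from root to F: J -> D -> F
Depth = number of edges = 2

Answer: 2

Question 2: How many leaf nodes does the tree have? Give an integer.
Leaves (nodes with no children): A, B, E, F, G, H, L, M

Answer: 8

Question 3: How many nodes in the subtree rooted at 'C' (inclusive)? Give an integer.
Answer: 2

Derivation:
Subtree rooted at C contains: B, C
Count = 2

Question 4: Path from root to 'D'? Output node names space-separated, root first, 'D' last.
Answer: J D

Derivation:
Walk down from root: J -> D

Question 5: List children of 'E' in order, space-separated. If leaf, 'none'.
Node E's children (from adjacency): (leaf)

Answer: none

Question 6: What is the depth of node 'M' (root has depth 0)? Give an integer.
Path from root to M: J -> D -> K -> M
Depth = number of edges = 3

Answer: 3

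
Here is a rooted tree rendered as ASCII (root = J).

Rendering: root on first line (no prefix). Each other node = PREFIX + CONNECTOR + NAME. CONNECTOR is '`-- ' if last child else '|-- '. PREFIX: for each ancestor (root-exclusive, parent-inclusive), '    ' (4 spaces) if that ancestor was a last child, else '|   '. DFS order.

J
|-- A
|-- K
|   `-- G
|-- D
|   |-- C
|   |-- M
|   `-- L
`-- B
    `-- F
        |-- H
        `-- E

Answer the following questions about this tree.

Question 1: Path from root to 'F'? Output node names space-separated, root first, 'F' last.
Answer: J B F

Derivation:
Walk down from root: J -> B -> F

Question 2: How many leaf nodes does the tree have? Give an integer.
Answer: 7

Derivation:
Leaves (nodes with no children): A, C, E, G, H, L, M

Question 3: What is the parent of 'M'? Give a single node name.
Answer: D

Derivation:
Scan adjacency: M appears as child of D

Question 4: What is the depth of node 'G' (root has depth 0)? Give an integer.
Path from root to G: J -> K -> G
Depth = number of edges = 2

Answer: 2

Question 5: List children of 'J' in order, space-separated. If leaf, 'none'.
Answer: A K D B

Derivation:
Node J's children (from adjacency): A, K, D, B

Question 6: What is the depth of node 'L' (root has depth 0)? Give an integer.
Answer: 2

Derivation:
Path from root to L: J -> D -> L
Depth = number of edges = 2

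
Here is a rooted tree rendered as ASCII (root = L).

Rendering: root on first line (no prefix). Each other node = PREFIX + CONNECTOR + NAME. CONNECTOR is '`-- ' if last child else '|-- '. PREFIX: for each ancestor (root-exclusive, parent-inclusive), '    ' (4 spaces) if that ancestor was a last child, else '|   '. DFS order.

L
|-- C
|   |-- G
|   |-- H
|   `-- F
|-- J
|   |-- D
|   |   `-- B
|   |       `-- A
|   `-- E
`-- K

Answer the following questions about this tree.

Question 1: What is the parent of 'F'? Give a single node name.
Scan adjacency: F appears as child of C

Answer: C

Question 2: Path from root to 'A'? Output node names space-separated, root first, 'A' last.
Answer: L J D B A

Derivation:
Walk down from root: L -> J -> D -> B -> A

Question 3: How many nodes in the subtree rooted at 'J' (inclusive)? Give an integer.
Subtree rooted at J contains: A, B, D, E, J
Count = 5

Answer: 5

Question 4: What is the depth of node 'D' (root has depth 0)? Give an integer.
Path from root to D: L -> J -> D
Depth = number of edges = 2

Answer: 2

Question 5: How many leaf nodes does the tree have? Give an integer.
Answer: 6

Derivation:
Leaves (nodes with no children): A, E, F, G, H, K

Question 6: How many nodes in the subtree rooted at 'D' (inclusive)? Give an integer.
Subtree rooted at D contains: A, B, D
Count = 3

Answer: 3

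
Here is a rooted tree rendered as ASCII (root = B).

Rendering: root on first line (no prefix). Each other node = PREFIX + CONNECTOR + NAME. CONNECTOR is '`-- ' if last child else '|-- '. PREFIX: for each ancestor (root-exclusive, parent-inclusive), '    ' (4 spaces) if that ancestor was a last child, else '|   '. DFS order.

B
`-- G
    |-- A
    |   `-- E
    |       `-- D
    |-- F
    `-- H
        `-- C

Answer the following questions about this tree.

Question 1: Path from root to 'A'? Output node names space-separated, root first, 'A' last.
Walk down from root: B -> G -> A

Answer: B G A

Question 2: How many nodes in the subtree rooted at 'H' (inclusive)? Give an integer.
Answer: 2

Derivation:
Subtree rooted at H contains: C, H
Count = 2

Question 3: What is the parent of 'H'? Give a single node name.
Scan adjacency: H appears as child of G

Answer: G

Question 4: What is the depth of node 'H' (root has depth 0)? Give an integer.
Answer: 2

Derivation:
Path from root to H: B -> G -> H
Depth = number of edges = 2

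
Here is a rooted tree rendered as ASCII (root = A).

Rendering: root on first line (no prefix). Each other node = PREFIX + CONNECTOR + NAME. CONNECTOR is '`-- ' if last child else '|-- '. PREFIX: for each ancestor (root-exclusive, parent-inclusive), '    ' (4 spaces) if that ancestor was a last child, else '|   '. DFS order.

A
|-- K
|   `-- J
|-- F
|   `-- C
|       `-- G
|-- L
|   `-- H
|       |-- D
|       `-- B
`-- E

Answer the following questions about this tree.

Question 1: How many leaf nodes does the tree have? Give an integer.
Leaves (nodes with no children): B, D, E, G, J

Answer: 5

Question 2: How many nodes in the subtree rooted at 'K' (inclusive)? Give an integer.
Answer: 2

Derivation:
Subtree rooted at K contains: J, K
Count = 2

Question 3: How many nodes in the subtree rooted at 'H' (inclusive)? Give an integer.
Subtree rooted at H contains: B, D, H
Count = 3

Answer: 3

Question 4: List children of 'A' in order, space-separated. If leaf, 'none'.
Node A's children (from adjacency): K, F, L, E

Answer: K F L E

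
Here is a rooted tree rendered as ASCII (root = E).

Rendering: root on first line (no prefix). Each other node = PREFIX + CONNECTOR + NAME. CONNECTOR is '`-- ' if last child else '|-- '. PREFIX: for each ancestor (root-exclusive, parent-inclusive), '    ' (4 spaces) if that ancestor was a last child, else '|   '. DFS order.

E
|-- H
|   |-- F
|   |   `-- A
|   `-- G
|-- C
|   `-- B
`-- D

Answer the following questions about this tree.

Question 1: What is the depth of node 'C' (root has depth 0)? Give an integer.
Path from root to C: E -> C
Depth = number of edges = 1

Answer: 1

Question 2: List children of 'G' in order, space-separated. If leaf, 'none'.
Node G's children (from adjacency): (leaf)

Answer: none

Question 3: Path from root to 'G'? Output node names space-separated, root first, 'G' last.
Answer: E H G

Derivation:
Walk down from root: E -> H -> G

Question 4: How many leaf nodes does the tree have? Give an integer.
Leaves (nodes with no children): A, B, D, G

Answer: 4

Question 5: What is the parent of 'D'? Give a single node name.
Answer: E

Derivation:
Scan adjacency: D appears as child of E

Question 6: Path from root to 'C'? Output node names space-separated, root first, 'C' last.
Answer: E C

Derivation:
Walk down from root: E -> C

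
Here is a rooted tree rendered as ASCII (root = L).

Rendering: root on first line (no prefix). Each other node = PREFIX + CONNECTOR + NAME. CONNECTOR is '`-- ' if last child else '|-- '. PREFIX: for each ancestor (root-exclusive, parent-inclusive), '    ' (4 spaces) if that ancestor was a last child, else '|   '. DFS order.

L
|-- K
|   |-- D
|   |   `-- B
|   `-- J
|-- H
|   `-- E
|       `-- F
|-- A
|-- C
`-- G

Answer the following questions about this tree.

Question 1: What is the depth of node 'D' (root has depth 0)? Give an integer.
Path from root to D: L -> K -> D
Depth = number of edges = 2

Answer: 2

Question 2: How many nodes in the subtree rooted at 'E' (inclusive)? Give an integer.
Subtree rooted at E contains: E, F
Count = 2

Answer: 2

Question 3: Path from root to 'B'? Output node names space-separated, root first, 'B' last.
Answer: L K D B

Derivation:
Walk down from root: L -> K -> D -> B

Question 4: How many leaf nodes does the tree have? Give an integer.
Answer: 6

Derivation:
Leaves (nodes with no children): A, B, C, F, G, J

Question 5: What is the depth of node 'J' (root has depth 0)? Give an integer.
Answer: 2

Derivation:
Path from root to J: L -> K -> J
Depth = number of edges = 2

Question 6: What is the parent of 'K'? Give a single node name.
Answer: L

Derivation:
Scan adjacency: K appears as child of L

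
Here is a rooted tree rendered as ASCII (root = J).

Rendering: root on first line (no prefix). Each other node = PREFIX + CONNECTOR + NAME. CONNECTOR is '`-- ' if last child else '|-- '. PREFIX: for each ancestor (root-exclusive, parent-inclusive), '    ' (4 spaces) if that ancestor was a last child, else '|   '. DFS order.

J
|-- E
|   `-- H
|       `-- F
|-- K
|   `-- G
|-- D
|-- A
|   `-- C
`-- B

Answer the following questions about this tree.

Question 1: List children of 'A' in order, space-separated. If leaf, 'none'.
Answer: C

Derivation:
Node A's children (from adjacency): C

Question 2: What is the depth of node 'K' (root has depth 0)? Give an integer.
Answer: 1

Derivation:
Path from root to K: J -> K
Depth = number of edges = 1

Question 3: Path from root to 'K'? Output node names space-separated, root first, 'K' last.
Answer: J K

Derivation:
Walk down from root: J -> K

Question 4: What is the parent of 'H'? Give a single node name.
Scan adjacency: H appears as child of E

Answer: E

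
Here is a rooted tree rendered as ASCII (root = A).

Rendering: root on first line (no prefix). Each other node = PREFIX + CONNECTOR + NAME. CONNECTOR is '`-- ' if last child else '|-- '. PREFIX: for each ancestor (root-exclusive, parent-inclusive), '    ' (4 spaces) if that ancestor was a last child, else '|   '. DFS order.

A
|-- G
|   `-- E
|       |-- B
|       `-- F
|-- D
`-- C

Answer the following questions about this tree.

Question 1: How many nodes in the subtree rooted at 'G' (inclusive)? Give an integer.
Subtree rooted at G contains: B, E, F, G
Count = 4

Answer: 4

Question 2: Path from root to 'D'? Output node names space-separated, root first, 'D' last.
Answer: A D

Derivation:
Walk down from root: A -> D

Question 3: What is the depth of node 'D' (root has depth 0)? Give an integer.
Path from root to D: A -> D
Depth = number of edges = 1

Answer: 1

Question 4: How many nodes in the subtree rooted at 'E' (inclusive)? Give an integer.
Subtree rooted at E contains: B, E, F
Count = 3

Answer: 3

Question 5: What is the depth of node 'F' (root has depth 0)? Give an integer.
Path from root to F: A -> G -> E -> F
Depth = number of edges = 3

Answer: 3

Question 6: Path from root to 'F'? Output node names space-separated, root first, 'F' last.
Answer: A G E F

Derivation:
Walk down from root: A -> G -> E -> F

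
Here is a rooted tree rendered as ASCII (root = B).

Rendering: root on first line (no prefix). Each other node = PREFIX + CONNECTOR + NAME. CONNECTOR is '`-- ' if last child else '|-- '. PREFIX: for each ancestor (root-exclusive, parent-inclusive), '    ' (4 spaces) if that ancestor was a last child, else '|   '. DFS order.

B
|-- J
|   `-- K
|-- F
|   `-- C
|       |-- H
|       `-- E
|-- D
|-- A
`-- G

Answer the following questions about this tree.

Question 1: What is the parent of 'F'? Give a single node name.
Answer: B

Derivation:
Scan adjacency: F appears as child of B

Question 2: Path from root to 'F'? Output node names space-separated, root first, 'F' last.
Walk down from root: B -> F

Answer: B F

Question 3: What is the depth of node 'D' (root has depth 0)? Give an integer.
Answer: 1

Derivation:
Path from root to D: B -> D
Depth = number of edges = 1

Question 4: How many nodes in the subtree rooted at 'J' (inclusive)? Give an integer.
Answer: 2

Derivation:
Subtree rooted at J contains: J, K
Count = 2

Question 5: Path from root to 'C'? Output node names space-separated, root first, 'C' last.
Walk down from root: B -> F -> C

Answer: B F C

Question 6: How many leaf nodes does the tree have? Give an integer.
Answer: 6

Derivation:
Leaves (nodes with no children): A, D, E, G, H, K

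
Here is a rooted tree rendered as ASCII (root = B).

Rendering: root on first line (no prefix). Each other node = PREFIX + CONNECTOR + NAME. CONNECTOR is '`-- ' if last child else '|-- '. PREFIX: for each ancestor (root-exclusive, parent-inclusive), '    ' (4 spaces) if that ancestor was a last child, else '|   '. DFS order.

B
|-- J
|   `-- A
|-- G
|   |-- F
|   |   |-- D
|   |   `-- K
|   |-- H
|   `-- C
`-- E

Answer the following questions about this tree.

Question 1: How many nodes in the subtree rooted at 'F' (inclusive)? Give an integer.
Subtree rooted at F contains: D, F, K
Count = 3

Answer: 3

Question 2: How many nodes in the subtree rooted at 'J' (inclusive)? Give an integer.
Subtree rooted at J contains: A, J
Count = 2

Answer: 2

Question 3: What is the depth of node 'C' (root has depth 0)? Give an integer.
Answer: 2

Derivation:
Path from root to C: B -> G -> C
Depth = number of edges = 2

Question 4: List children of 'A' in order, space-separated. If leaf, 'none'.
Node A's children (from adjacency): (leaf)

Answer: none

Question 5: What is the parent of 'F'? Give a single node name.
Scan adjacency: F appears as child of G

Answer: G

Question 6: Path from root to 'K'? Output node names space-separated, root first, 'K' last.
Walk down from root: B -> G -> F -> K

Answer: B G F K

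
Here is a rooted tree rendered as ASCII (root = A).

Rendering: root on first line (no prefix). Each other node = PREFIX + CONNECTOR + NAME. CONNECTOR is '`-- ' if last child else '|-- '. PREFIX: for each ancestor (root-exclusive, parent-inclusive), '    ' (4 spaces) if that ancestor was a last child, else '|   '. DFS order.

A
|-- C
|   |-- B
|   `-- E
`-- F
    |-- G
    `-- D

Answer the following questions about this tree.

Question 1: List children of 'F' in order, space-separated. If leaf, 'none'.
Answer: G D

Derivation:
Node F's children (from adjacency): G, D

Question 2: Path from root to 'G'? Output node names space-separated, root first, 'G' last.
Answer: A F G

Derivation:
Walk down from root: A -> F -> G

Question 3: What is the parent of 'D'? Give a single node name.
Answer: F

Derivation:
Scan adjacency: D appears as child of F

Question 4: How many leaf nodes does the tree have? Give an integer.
Answer: 4

Derivation:
Leaves (nodes with no children): B, D, E, G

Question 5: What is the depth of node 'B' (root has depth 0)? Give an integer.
Path from root to B: A -> C -> B
Depth = number of edges = 2

Answer: 2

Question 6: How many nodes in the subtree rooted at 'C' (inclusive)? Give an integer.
Subtree rooted at C contains: B, C, E
Count = 3

Answer: 3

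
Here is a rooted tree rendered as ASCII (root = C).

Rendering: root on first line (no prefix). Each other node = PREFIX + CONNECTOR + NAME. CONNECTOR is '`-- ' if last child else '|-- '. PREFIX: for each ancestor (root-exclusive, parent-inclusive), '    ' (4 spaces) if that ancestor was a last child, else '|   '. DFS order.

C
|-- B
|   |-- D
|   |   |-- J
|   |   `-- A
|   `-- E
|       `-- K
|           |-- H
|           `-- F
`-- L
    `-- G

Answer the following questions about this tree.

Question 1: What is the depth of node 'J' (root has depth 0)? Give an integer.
Path from root to J: C -> B -> D -> J
Depth = number of edges = 3

Answer: 3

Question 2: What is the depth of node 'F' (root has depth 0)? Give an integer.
Path from root to F: C -> B -> E -> K -> F
Depth = number of edges = 4

Answer: 4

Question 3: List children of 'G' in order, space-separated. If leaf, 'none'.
Answer: none

Derivation:
Node G's children (from adjacency): (leaf)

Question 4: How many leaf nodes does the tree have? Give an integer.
Answer: 5

Derivation:
Leaves (nodes with no children): A, F, G, H, J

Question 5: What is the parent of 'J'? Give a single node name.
Answer: D

Derivation:
Scan adjacency: J appears as child of D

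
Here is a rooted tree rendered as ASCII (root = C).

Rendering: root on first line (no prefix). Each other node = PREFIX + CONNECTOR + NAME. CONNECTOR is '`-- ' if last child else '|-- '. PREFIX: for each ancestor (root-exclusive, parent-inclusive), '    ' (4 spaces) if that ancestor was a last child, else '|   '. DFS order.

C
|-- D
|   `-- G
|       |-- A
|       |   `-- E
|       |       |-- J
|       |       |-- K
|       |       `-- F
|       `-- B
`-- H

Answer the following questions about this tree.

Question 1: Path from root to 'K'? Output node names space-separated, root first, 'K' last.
Answer: C D G A E K

Derivation:
Walk down from root: C -> D -> G -> A -> E -> K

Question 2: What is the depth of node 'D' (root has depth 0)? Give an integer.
Answer: 1

Derivation:
Path from root to D: C -> D
Depth = number of edges = 1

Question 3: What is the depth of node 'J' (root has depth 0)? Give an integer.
Answer: 5

Derivation:
Path from root to J: C -> D -> G -> A -> E -> J
Depth = number of edges = 5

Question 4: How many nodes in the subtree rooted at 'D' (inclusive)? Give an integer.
Subtree rooted at D contains: A, B, D, E, F, G, J, K
Count = 8

Answer: 8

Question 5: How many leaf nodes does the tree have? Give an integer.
Leaves (nodes with no children): B, F, H, J, K

Answer: 5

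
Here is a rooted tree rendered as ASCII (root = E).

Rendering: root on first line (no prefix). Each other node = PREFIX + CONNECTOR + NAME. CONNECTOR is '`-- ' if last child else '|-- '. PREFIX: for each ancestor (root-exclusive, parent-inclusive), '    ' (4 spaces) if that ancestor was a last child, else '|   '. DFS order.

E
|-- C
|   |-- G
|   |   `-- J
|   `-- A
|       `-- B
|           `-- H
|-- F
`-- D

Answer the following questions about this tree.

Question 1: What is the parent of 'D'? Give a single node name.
Answer: E

Derivation:
Scan adjacency: D appears as child of E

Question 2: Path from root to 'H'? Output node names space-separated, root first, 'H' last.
Walk down from root: E -> C -> A -> B -> H

Answer: E C A B H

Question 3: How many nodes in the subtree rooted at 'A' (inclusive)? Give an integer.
Answer: 3

Derivation:
Subtree rooted at A contains: A, B, H
Count = 3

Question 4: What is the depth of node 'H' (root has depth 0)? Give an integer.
Answer: 4

Derivation:
Path from root to H: E -> C -> A -> B -> H
Depth = number of edges = 4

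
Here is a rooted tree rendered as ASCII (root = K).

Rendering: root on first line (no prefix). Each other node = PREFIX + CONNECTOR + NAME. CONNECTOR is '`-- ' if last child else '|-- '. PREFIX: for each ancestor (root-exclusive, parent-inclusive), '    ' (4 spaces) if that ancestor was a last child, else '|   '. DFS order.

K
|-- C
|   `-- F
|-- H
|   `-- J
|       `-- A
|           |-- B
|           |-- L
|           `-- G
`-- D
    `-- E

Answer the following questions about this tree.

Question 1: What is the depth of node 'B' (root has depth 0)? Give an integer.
Path from root to B: K -> H -> J -> A -> B
Depth = number of edges = 4

Answer: 4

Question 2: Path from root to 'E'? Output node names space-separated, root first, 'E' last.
Answer: K D E

Derivation:
Walk down from root: K -> D -> E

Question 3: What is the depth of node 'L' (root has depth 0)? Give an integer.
Answer: 4

Derivation:
Path from root to L: K -> H -> J -> A -> L
Depth = number of edges = 4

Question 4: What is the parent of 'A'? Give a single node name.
Answer: J

Derivation:
Scan adjacency: A appears as child of J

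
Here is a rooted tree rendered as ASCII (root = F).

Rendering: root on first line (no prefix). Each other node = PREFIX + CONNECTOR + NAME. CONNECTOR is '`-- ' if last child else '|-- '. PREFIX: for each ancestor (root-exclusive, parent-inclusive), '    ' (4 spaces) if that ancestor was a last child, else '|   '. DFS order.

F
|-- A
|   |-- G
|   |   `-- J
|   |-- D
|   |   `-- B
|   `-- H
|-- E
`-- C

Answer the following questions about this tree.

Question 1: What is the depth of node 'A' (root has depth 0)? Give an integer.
Path from root to A: F -> A
Depth = number of edges = 1

Answer: 1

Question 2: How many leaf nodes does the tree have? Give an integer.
Leaves (nodes with no children): B, C, E, H, J

Answer: 5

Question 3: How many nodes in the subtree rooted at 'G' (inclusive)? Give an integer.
Subtree rooted at G contains: G, J
Count = 2

Answer: 2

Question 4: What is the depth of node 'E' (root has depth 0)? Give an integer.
Path from root to E: F -> E
Depth = number of edges = 1

Answer: 1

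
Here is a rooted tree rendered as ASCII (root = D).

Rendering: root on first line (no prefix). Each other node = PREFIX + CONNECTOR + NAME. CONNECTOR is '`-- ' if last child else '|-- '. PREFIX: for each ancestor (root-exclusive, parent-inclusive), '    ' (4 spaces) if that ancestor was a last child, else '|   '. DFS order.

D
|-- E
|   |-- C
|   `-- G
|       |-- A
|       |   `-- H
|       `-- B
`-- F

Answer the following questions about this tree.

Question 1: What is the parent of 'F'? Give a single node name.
Scan adjacency: F appears as child of D

Answer: D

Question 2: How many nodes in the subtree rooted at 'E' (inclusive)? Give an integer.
Answer: 6

Derivation:
Subtree rooted at E contains: A, B, C, E, G, H
Count = 6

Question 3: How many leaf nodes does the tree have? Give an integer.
Answer: 4

Derivation:
Leaves (nodes with no children): B, C, F, H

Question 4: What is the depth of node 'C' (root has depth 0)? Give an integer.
Answer: 2

Derivation:
Path from root to C: D -> E -> C
Depth = number of edges = 2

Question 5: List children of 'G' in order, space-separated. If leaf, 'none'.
Answer: A B

Derivation:
Node G's children (from adjacency): A, B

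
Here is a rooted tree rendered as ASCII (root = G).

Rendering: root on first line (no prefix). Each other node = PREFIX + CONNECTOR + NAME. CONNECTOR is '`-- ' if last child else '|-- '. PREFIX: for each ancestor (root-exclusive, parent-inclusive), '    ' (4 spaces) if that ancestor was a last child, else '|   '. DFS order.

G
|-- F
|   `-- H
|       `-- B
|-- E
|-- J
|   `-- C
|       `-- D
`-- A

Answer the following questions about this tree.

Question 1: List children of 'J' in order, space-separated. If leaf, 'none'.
Node J's children (from adjacency): C

Answer: C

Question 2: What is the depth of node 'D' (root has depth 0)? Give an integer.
Answer: 3

Derivation:
Path from root to D: G -> J -> C -> D
Depth = number of edges = 3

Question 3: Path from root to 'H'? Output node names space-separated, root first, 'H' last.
Walk down from root: G -> F -> H

Answer: G F H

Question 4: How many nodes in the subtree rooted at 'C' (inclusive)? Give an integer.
Answer: 2

Derivation:
Subtree rooted at C contains: C, D
Count = 2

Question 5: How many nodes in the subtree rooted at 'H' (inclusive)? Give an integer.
Subtree rooted at H contains: B, H
Count = 2

Answer: 2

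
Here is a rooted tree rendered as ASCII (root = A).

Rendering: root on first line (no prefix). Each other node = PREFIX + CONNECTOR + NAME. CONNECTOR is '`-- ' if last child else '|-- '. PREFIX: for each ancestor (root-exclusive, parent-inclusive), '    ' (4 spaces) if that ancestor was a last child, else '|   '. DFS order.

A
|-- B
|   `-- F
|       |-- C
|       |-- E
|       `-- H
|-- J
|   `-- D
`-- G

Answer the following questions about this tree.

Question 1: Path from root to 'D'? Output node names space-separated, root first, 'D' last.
Walk down from root: A -> J -> D

Answer: A J D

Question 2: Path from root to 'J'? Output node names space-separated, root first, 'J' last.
Answer: A J

Derivation:
Walk down from root: A -> J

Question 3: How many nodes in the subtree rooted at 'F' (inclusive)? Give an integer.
Answer: 4

Derivation:
Subtree rooted at F contains: C, E, F, H
Count = 4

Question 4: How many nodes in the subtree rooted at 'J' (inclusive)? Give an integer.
Subtree rooted at J contains: D, J
Count = 2

Answer: 2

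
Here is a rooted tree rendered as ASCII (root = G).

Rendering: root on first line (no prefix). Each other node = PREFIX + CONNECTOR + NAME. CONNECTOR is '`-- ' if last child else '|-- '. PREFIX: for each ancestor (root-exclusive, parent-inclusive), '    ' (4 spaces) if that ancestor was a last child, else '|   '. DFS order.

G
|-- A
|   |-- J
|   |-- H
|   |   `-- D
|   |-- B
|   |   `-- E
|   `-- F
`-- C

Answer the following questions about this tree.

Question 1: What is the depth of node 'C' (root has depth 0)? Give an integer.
Answer: 1

Derivation:
Path from root to C: G -> C
Depth = number of edges = 1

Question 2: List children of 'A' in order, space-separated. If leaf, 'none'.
Answer: J H B F

Derivation:
Node A's children (from adjacency): J, H, B, F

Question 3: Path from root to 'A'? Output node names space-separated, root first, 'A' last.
Answer: G A

Derivation:
Walk down from root: G -> A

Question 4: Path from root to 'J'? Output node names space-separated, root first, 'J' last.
Walk down from root: G -> A -> J

Answer: G A J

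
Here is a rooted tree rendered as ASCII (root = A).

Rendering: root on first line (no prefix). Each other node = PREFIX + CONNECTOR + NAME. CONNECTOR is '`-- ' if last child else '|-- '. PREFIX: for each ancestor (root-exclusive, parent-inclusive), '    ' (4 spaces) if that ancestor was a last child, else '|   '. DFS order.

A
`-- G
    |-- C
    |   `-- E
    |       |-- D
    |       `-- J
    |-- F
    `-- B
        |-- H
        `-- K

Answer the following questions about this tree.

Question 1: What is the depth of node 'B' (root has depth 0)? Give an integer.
Answer: 2

Derivation:
Path from root to B: A -> G -> B
Depth = number of edges = 2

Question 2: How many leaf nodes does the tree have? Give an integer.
Leaves (nodes with no children): D, F, H, J, K

Answer: 5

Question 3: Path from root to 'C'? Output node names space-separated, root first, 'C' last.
Walk down from root: A -> G -> C

Answer: A G C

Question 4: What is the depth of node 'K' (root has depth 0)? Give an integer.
Path from root to K: A -> G -> B -> K
Depth = number of edges = 3

Answer: 3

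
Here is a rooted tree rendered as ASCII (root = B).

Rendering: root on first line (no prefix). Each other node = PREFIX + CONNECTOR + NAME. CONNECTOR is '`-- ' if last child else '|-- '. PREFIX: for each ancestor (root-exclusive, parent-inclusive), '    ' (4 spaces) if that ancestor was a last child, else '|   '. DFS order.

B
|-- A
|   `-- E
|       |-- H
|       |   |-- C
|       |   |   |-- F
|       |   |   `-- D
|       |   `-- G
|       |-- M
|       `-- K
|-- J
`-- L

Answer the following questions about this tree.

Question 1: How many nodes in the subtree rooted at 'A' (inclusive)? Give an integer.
Subtree rooted at A contains: A, C, D, E, F, G, H, K, M
Count = 9

Answer: 9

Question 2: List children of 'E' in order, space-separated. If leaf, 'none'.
Answer: H M K

Derivation:
Node E's children (from adjacency): H, M, K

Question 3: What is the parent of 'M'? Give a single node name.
Scan adjacency: M appears as child of E

Answer: E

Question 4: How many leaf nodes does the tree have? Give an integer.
Answer: 7

Derivation:
Leaves (nodes with no children): D, F, G, J, K, L, M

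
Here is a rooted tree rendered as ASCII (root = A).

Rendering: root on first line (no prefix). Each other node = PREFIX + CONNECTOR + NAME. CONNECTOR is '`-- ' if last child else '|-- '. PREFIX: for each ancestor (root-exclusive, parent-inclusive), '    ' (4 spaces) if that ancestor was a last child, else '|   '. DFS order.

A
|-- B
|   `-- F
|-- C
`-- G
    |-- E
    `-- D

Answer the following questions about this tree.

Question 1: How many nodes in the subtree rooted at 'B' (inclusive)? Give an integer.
Subtree rooted at B contains: B, F
Count = 2

Answer: 2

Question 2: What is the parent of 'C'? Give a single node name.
Answer: A

Derivation:
Scan adjacency: C appears as child of A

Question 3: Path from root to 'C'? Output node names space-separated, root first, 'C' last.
Answer: A C

Derivation:
Walk down from root: A -> C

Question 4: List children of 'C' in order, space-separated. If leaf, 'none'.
Node C's children (from adjacency): (leaf)

Answer: none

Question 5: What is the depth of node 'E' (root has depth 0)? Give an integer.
Path from root to E: A -> G -> E
Depth = number of edges = 2

Answer: 2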